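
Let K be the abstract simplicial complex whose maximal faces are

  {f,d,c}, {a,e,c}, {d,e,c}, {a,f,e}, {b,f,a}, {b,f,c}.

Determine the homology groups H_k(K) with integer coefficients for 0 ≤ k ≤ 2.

Order the vertices as a < b < c < d < e < f. Listing each simplex with vertices in this order, K has dimension 2 with simplices:

  0-simplices (6): a, b, c, d, e, f
  1-simplices (12): ab, ac, ae, af, bc, bf, cd, ce, cf, de, df, ef
  2-simplices (6): abf, ace, aef, bcf, cde, cdf

so the chain groups are C_0 ≅ Z^6, C_1 ≅ Z^12, C_2 ≅ Z^6.

Boundary ∂_1: C_1 → C_0 sends each edge [p,q] (with p < q) to q − p.
The 6×12 boundary matrix has rank 5 and Smith normal form diag(1,1,1,1,1).

∂_2: C_2 → C_1 acts by ∂[p,q,r] = [q,r] − [p,r] + [p,q]. For instance
  ∂ace = ce − ae + ac,
  ∂abf = bf − af + ab.
This gives a 12×6 integer matrix of rank 6; reducing to Smith normal form yields diagonal entries (1,1,1,1,1,1).

From H_k ≅ ker(∂_k) / im(∂_{k+1}) we obtain:

  H_0: rank C_0 − rank ∂_1 = 6 − 5 = 1, and the invariant factors of ∂_1 are all 1, so H_0 = Z.
  H_1: rank ker ∂_1 − rank ∂_2 = (12 − 5) − 6 = 1, and the invariant factors of ∂_2 are all 1, so H_1 = Z.
  H_2: rank ker ∂_2 − rank ∂_3 = (6 − 6) − 0 = 0, and there is no ∂_3, so H_2 = 0.

As a check, the Euler characteristic is 6 − 12 + 6 = 0, which agrees with 1 − 1 + 0 = 0.

H_0 = Z,  H_1 = Z,  H_2 = 0.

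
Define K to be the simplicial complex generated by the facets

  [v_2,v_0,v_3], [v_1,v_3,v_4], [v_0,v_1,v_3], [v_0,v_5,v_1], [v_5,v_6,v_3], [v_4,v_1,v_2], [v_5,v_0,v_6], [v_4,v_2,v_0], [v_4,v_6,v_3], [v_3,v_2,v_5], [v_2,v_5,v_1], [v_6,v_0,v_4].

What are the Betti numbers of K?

b_0 = 1, b_1 = 0, b_2 = 0.

Take the total order v_0 < v_1 < v_2 < v_3 < v_4 < v_5 < v_6 on the vertex set. Then K (dimension 2) consists of the simplices:

  0-simplices (7): [v_0], [v_1], [v_2], [v_3], [v_4], [v_5], [v_6]
  1-simplices (18): (18 of them)
  2-simplices (12): (12 of them)

giving chain groups C_0 ≅ Z^7, C_1 ≅ Z^18, C_2 ≅ Z^12.

∂_1: C_1 → C_0 maps an edge to its endpoints' difference, ∂[p,q] = q − p. For instance
  ∂[v_3,v_4] = [v_4] − [v_3].
This gives a 7×18 integer matrix of rank 6; reducing to Smith normal form yields diagonal entries (1,1,1,1,1,1).

Boundary ∂_2: C_2 → C_1 acts by ∂[p,q,r] = [q,r] − [p,r] + [p,q]. For instance
  ∂[v_1,v_2,v_5] = [v_2,v_5] − [v_1,v_5] + [v_1,v_2],
  ∂[v_3,v_4,v_6] = [v_4,v_6] − [v_3,v_6] + [v_3,v_4].
The 18×12 boundary matrix has rank 12 and Smith normal form diag(1,1,1,1,1,1,1,1,1,1,1,2).

Computing H_k = (kernel of ∂_k) / (image of ∂_{k+1}):

  H_0: rank C_0 − rank ∂_1 = 7 − 6 = 1, and the invariant factors of ∂_1 are all 1, so H_0 ≅ Z.
  H_1: rank ker ∂_1 − rank ∂_2 = (18 − 6) − 12 = 0, and ∂_2 has invariant factor 2 > 1, so H_1 ≅ Z/2.
  H_2: rank ker ∂_2 − rank ∂_3 = (12 − 12) − 0 = 0, and there is no ∂_3, so H_2 ≅ 0.

Hence the Betti numbers are b_0 = 1, b_1 = 0, b_2 = 0.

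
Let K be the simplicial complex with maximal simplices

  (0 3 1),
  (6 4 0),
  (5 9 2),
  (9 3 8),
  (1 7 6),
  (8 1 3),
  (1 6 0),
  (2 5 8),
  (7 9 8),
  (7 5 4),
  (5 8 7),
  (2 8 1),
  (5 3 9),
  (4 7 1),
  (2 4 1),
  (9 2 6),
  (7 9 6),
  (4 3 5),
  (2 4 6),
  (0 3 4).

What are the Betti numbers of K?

b_0 = 1, b_1 = 1, b_2 = 0.

Order the vertices as 0 < 1 < 2 < 3 < 4 < 5 < 6 < 7 < 8 < 9. Listing each simplex with vertices in this order, K has dimension 2 with simplices:

  0-simplices (10): [0], [1], [2], [3], [4], [5], [6], [7], [8], [9]
  1-simplices (30): (30 of them)
  2-simplices (20): (20 of them)

Hence C_0 ≅ Z^10, C_1 ≅ Z^30, C_2 ≅ Z^20.

Boundary ∂_1: C_1 → C_0 maps an edge to its endpoints' difference, ∂[p,q] = q − p. For instance
  ∂[3,8] = [8] − [3].
As a 10×30 matrix over Z this has rank 9, with invariant factors (1,1,1,1,1,1,1,1,1).

The boundary map ∂_2: C_2 → C_1 sends each 2-simplex [p,q,r] to [q,r] − [p,r] + [p,q]. For instance
  ∂[1,2,4] = [2,4] − [1,4] + [1,2],
  ∂[0,1,3] = [1,3] − [0,3] + [0,1].
The 30×20 boundary matrix has rank 20 and Smith normal form diag(1,1,1,1,1,1,1,1,1,1,1,1,1,1,1,1,1,1,1,2).

Computing H_k = (kernel of ∂_k) / (image of ∂_{k+1}):

  H_0: rank C_0 − rank ∂_1 = 10 − 9 = 1, and the invariant factors of ∂_1 are all 1, so H_0 ≅ Z.
  H_1: rank ker ∂_1 − rank ∂_2 = (30 − 9) − 20 = 1, and ∂_2 has invariant factor 2 > 1, so H_1 ≅ Z × Z/2.
  H_2: rank ker ∂_2 − rank ∂_3 = (20 − 20) − 0 = 0, and there is no ∂_3, so H_2 ≅ 0.

As a check, the Euler characteristic is 10 − 30 + 20 = 0, which agrees with 1 − 1 + 0 = 0.
(K is a triangulation of the Klein bottle.)

Hence the Betti numbers are b_0 = 1, b_1 = 1, b_2 = 0.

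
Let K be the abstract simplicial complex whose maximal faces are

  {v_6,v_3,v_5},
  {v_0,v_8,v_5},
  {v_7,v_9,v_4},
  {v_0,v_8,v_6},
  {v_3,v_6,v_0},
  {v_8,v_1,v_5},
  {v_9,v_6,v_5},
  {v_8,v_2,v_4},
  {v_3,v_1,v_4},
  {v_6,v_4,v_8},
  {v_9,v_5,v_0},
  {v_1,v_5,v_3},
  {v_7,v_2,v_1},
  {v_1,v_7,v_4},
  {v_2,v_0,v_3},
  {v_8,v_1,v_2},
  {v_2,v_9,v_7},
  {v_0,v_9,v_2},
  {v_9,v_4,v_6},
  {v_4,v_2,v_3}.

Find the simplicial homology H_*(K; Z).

K has 10 vertices, 30 edges, 20 triangles.
rank ∂_0 = 0, rank ∂_1 = 9 ⇒ b_0 = 10 − 0 − 9 = 1; all invariant factors of ∂_1 are 1 so no torsion. So H_0 ≅ Z.
rank ∂_1 = 9, rank ∂_2 = 20 ⇒ b_1 = 30 − 9 − 20 = 1; ∂_2 has invariant factor(s) [2] giving torsion. So H_1 ≅ Z ⊕ Z/2.
rank ∂_2 = 20, rank ∂_3 = 0 ⇒ b_2 = 20 − 20 − 0 = 0. So H_2 ≅ 0.

H_0 = Z,  H_1 = Z ⊕ Z/2,  H_2 = 0.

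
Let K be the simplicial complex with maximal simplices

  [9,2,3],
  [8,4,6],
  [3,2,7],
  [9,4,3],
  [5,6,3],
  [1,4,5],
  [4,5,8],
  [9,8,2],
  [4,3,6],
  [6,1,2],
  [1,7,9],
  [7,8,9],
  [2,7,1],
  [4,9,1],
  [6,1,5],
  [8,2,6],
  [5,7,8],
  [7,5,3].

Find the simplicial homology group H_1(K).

H_1 = Z ⊕ Z/2.

We work with the vertex ordering 1 < 2 < 3 < 4 < 5 < 6 < 7 < 8 < 9. The simplices of K, each written with vertices in increasing order, are:

  0-simplices (9): [1], [2], [3], [4], [5], [6], [7], [8], [9]
  1-simplices (27): (27 of them)
  2-simplices (18): [1,2,6], [1,2,7], [1,4,5], [1,4,9], [1,5,6], [1,7,9], [2,3,7], [2,3,9], [2,6,8], [2,8,9], [3,4,6], [3,4,9], [3,5,6], [3,5,7], [4,5,8], [4,6,8], [5,7,8], [7,8,9]

so the chain groups are C_0 ≅ Z^9, C_1 ≅ Z^27, C_2 ≅ Z^18.

∂_1: C_1 → C_0 maps an edge to its endpoints' difference, ∂[p,q] = q − p. For instance
  ∂[1,2] = [2] − [1].
The resulting 9×27 matrix has rank 8, and its Smith normal form has invariant factors (1,1,1,1,1,1,1,1).

Boundary ∂_2: C_2 → C_1 acts by ∂[p,q,r] = [q,r] − [p,r] + [p,q]. For instance
  ∂[1,7,9] = [7,9] − [1,9] + [1,7],
  ∂[3,4,6] = [4,6] − [3,6] + [3,4].
The 27×18 boundary matrix has rank 18 and Smith normal form diag(1,1,1,1,1,1,1,1,1,1,1,1,1,1,1,1,1,2).

Computing H_k = (kernel of ∂_k) / (image of ∂_{k+1}):

  H_1: rank ker ∂_1 − rank ∂_2 = (27 − 8) − 18 = 1, and ∂_2 has invariant factor 2 > 1, so H_1 = Z ⊕ Z/2.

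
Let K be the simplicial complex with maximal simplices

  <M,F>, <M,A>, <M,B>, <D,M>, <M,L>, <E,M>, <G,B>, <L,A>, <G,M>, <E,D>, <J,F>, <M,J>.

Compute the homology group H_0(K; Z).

H_0 = Z.

Order the vertices as A < B < D < E < F < G < J < L < M. Listing each simplex with vertices in this order, K has dimension 1 with simplices:

  0-simplices (9): A, B, D, E, F, G, J, L, M
  1-simplices (12): AL, AM, BG, BM, DE, DM, EM, FJ, FM, GM, JM, LM

Hence C_0 ≅ Z^9, C_1 ≅ Z^12.

Boundary ∂_1: C_1 → C_0 sends each edge [p,q] (with p < q) to q − p.
This gives a 9×12 integer matrix of rank 8; reducing to Smith normal form yields diagonal entries (1,1,1,1,1,1,1,1).

From H_k ≅ ker(∂_k) / im(∂_{k+1}) we obtain:

  H_0: rank C_0 − rank ∂_1 = 9 − 8 = 1, and the invariant factors of ∂_1 are all 1, so H_0 = Z.

(K is a triangulation of a wedge of 4 circles.)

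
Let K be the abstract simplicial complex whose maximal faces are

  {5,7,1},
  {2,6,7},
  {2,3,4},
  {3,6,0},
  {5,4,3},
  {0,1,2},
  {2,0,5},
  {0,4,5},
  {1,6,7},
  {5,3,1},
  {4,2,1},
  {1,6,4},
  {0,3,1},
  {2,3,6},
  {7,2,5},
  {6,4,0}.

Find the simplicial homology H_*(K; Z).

H_0 = Z,  H_1 = Z^2,  H_2 = Z.

Take the total order 0 < 1 < 2 < 3 < 4 < 5 < 6 < 7 on the vertex set. Then K (dimension 2) consists of the simplices:

  0-simplices (8): [0], [1], [2], [3], [4], [5], [6], [7]
  1-simplices (24): (24 of them)
  2-simplices (16): [0,1,2], [0,1,3], [0,2,5], [0,3,6], [0,4,5], [0,4,6], [1,2,4], [1,3,5], [1,4,6], [1,5,7], [1,6,7], [2,3,4], [2,3,6], [2,5,7], [2,6,7], [3,4,5]

so the chain groups are C_0 ≅ Z^8, C_1 ≅ Z^24, C_2 ≅ Z^16.

Boundary ∂_1: C_1 → C_0 sends each edge [p,q] (with p < q) to q − p. For instance
  ∂[1,2] = [2] − [1].
The 8×24 boundary matrix has rank 7 and Smith normal form diag(1,1,1,1,1,1,1).

Boundary ∂_2: C_2 → C_1 maps a triangle to the signed sum of its edges. For instance
  ∂[2,3,6] = [3,6] − [2,6] + [2,3],
  ∂[2,3,4] = [3,4] − [2,4] + [2,3].
This gives a 24×16 integer matrix of rank 15; reducing to Smith normal form yields diagonal entries (1,1,1,1,1,1,1,1,1,1,1,1,1,1,1).

Reading off H_k = ker ∂_k / im ∂_{k+1}:

  H_0: rank C_0 − rank ∂_1 = 8 − 7 = 1, and the invariant factors of ∂_1 are all 1, so H_0 = Z.
  H_1: rank ker ∂_1 − rank ∂_2 = (24 − 7) − 15 = 2, and the invariant factors of ∂_2 are all 1, so H_1 = Z^2.
  H_2: rank ker ∂_2 − rank ∂_3 = (16 − 15) − 0 = 1, and there is no ∂_3, so H_2 = Z.

As a check, the Euler characteristic is 8 − 24 + 16 = 0, which agrees with 1 − 2 + 1 = 0.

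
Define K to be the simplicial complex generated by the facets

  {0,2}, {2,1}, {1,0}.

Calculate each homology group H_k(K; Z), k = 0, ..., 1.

Order the vertices as 0 < 1 < 2. Listing each simplex with vertices in this order, K has dimension 1 with simplices:

  0-simplices (3): [0], [1], [2]
  1-simplices (3): [0,1], [0,2], [1,2]

so the chain groups are C_0 ≅ Z^3, C_1 ≅ Z^3.

Boundary ∂_1: C_1 → C_0 is given by ∂[p,q] = [q] − [p]. For instance
  ∂[1,2] = [2] − [1].
This gives a 3×3 integer matrix of rank 2; reducing to Smith normal form yields diagonal entries (1,1).

Now H_k = ker ∂_k / im ∂_{k+1}, so:

  H_0: rank C_0 − rank ∂_1 = 3 − 2 = 1, and the invariant factors of ∂_1 are all 1, so H_0 = Z.
  H_1: rank ker ∂_1 − rank ∂_2 = (3 − 2) − 0 = 1, and there is no ∂_2, so H_1 = Z.

(K is a triangulation of the circle S^1.)

H_0 ≅ Z,  H_1 ≅ Z.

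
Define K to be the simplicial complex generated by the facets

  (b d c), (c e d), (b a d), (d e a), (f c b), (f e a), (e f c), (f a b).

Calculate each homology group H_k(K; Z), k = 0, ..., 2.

K has 6 vertices, 12 edges, 8 triangles.
rank ∂_0 = 0, rank ∂_1 = 5 ⇒ b_0 = 6 − 0 − 5 = 1; all invariant factors of ∂_1 are 1 so no torsion. So H_0 ≅ Z.
rank ∂_1 = 5, rank ∂_2 = 7 ⇒ b_1 = 12 − 5 − 7 = 0; all invariant factors of ∂_2 are 1 so no torsion. So H_1 ≅ 0.
rank ∂_2 = 7, rank ∂_3 = 0 ⇒ b_2 = 8 − 7 − 0 = 1. So H_2 ≅ Z.

H_0 = Z,  H_1 = 0,  H_2 = Z.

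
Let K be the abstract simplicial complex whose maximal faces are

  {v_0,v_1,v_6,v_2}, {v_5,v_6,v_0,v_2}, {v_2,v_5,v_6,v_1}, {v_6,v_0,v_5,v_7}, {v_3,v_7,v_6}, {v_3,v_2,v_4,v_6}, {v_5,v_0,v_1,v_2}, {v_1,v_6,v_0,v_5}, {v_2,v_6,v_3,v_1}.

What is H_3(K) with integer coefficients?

H_3 ≅ Z.

We work with the vertex ordering v_0 < v_1 < v_2 < v_3 < v_4 < v_5 < v_6 < v_7. The simplices of K, each written with vertices in increasing order, are:

  0-simplices (8): [v_0], [v_1], [v_2], [v_3], [v_4], [v_5], [v_6], [v_7]
  1-simplices (20): (20 of them)
  2-simplices (20): (20 of them)
  3-simplices (8): [v_0,v_1,v_2,v_5], [v_0,v_1,v_2,v_6], [v_0,v_1,v_5,v_6], [v_0,v_2,v_5,v_6], [v_0,v_5,v_6,v_7], [v_1,v_2,v_3,v_6], [v_1,v_2,v_5,v_6], [v_2,v_3,v_4,v_6]

so the chain groups are C_0 ≅ Z^8, C_1 ≅ Z^20, C_2 ≅ Z^20, C_3 ≅ Z^8.

∂_1: C_1 → C_0 sends each edge [p,q] (with p < q) to q − p. For instance
  ∂[v_5,v_6] = [v_6] − [v_5].
The 8×20 boundary matrix has rank 7 and Smith normal form diag(1,1,1,1,1,1,1).

Boundary ∂_2: C_2 → C_1 sends each 2-simplex [p,q,r] to [q,r] − [p,r] + [p,q]. For instance
  ∂[v_2,v_4,v_6] = [v_4,v_6] − [v_2,v_6] + [v_2,v_4],
  ∂[v_3,v_6,v_7] = [v_6,v_7] − [v_3,v_7] + [v_3,v_6].
The 20×20 boundary matrix has rank 13 and Smith normal form diag(1,1,1,1,1,1,1,1,1,1,1,1,1).

∂_3: C_3 → C_2 sends each 3-simplex σ to the alternating sum Σ_i (−1)^i (σ with its i-th vertex removed). For instance
  ∂[v_0,v_1,v_2,v_5] = [v_1,v_2,v_5] − [v_0,v_2,v_5] + [v_0,v_1,v_5] − [v_0,v_1,v_2],
  ∂[v_0,v_1,v_5,v_6] = [v_1,v_5,v_6] − [v_0,v_5,v_6] + [v_0,v_1,v_6] − [v_0,v_1,v_5].
This gives a 20×8 integer matrix of rank 7; reducing to Smith normal form yields diagonal entries (1,1,1,1,1,1,1).

Computing H_k = (kernel of ∂_k) / (image of ∂_{k+1}):

  H_3: rank ker ∂_3 − rank ∂_4 = (8 − 7) − 0 = 1, and there is no ∂_4, so H_3 ≅ Z.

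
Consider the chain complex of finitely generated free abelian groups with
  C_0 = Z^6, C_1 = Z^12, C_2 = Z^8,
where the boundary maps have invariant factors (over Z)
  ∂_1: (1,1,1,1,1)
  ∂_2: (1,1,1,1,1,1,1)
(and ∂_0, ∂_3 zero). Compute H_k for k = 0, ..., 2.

H_0 = Z,  H_1 = 0,  H_2 = Z.

H_0: b_0 = 6 − 0 − 5 = 1; torsion from ∂_1 factors > 1: none. So H_0 = Z.
H_1: b_1 = 12 − 5 − 7 = 0; torsion from ∂_2 factors > 1: none. So H_1 = 0.
H_2: b_2 = 8 − 7 − 0 = 1; torsion from ∂_3 factors > 1: none. So H_2 = Z.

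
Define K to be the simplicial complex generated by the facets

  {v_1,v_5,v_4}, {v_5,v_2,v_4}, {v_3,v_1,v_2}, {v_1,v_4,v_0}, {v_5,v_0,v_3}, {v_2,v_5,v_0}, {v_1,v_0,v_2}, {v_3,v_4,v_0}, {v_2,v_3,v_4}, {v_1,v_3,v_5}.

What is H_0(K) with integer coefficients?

K has 6 vertices, 15 edges, 10 triangles.
rank ∂_0 = 0, rank ∂_1 = 5 ⇒ b_0 = 6 − 0 − 5 = 1; all invariant factors of ∂_1 are 1 so no torsion. So H_0 ≅ Z.

H_0 ≅ Z.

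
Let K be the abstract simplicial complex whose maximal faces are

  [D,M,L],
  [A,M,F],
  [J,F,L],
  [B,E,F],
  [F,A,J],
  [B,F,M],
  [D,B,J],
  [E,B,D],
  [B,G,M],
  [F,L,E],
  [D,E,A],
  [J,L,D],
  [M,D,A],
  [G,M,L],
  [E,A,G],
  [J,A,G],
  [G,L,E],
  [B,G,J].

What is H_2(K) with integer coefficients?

Fix the vertex order A < B < D < E < F < G < J < L < M and write every simplex with vertices in increasing order. Then dim K = 2 and the simplices of K are:

  0-simplices (9): A, B, D, E, F, G, J, L, M
  1-simplices (27): AD, AE, AF, AG, AJ, AM, BD, BE, BF, BG, BJ, BM, DE, DJ, DL, DM, EF, EG, EL, FJ, FL, FM, GJ, GL, GM, JL, LM
  2-simplices (18): ADE, ADM, AEG, AFJ, AFM, AGJ, BDE, BDJ, BEF, BFM, BGJ, BGM, DJL, DLM, EFL, EGL, FJL, GLM

so the chain groups are C_0 ≅ Z^9, C_1 ≅ Z^27, C_2 ≅ Z^18.

Boundary ∂_1: C_1 → C_0 sends each edge [p,q] (with p < q) to q − p.
The 9×27 boundary matrix has rank 8 and Smith normal form diag(1,1,1,1,1,1,1,1).

∂_2: C_2 → C_1 acts by ∂[p,q,r] = [q,r] − [p,r] + [p,q]. For instance
  ∂EFL = FL − EL + EF,
  ∂AEG = EG − AG + AE.
The 27×18 boundary matrix has rank 17 and Smith normal form diag(1,1,1,1,1,1,1,1,1,1,1,1,1,1,1,1,1).

Computing H_k = (kernel of ∂_k) / (image of ∂_{k+1}):

  H_2: rank ker ∂_2 − rank ∂_3 = (18 − 17) − 0 = 1, and there is no ∂_3, so H_2 ≅ Z.

H_2 = Z.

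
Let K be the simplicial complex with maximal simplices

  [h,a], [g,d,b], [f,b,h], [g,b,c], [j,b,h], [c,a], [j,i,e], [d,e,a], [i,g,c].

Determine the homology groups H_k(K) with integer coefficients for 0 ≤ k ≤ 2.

H_0 ≅ Z,  H_1 ≅ Z^4,  H_2 = 0.

Fix the vertex order a < b < c < d < e < f < g < h < i < j and write every simplex with vertices in increasing order. Then dim K = 2 and the simplices of K are:

  0-simplices (10): a, b, c, d, e, f, g, h, i, j
  1-simplices (20): ac, ad, ae, ah, bc, bd, bf, bg, bh, bj, cg, ci, de, dg, ei, ej, fh, gi, hj, ij
  2-simplices (7): ade, bcg, bdg, bfh, bhj, cgi, eij

so the chain groups are C_0 ≅ Z^10, C_1 ≅ Z^20, C_2 ≅ Z^7.

The boundary map ∂_1: C_1 → C_0 sends each edge [p,q] (with p < q) to q − p. For instance
  ∂ij = j − i.
The resulting 10×20 matrix has rank 9, and its Smith normal form has invariant factors (1,1,1,1,1,1,1,1,1).

∂_2: C_2 → C_1 maps a triangle to the signed sum of its edges. For instance
  ∂eij = ij − ej + ei,
  ∂cgi = gi − ci + cg.
This gives a 20×7 integer matrix of rank 7; reducing to Smith normal form yields diagonal entries (1,1,1,1,1,1,1).

From H_k ≅ ker(∂_k) / im(∂_{k+1}) we obtain:

  H_0: rank C_0 − rank ∂_1 = 10 − 9 = 1, and the invariant factors of ∂_1 are all 1, so H_0 ≅ Z.
  H_1: rank ker ∂_1 − rank ∂_2 = (20 − 9) − 7 = 4, and the invariant factors of ∂_2 are all 1, so H_1 ≅ Z^4.
  H_2: rank ker ∂_2 − rank ∂_3 = (7 − 7) − 0 = 0, and there is no ∂_3, so H_2 ≅ 0.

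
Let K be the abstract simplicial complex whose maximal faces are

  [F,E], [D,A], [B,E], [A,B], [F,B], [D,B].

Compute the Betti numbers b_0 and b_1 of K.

We work with the vertex ordering A < B < D < E < F. The simplices of K, each written with vertices in increasing order, are:

  0-simplices (5): A, B, D, E, F
  1-simplices (6): AB, AD, BD, BE, BF, EF

giving chain groups C_0 ≅ Z^5, C_1 ≅ Z^6.

The boundary map ∂_1: C_1 → C_0 maps an edge to its endpoints' difference, ∂[p,q] = q − p. For instance
  ∂BE = E − B.
The resulting 5×6 matrix has rank 4, and its Smith normal form has invariant factors (1,1,1,1).

Now H_k = ker ∂_k / im ∂_{k+1}, so:

  H_0: rank C_0 − rank ∂_1 = 5 − 4 = 1, and the invariant factors of ∂_1 are all 1, so H_0 = Z.
  H_1: rank ker ∂_1 − rank ∂_2 = (6 − 4) − 0 = 2, and there is no ∂_2, so H_1 = Z^2.

As a check, the Euler characteristic is 5 − 6 = -1, which agrees with 1 − 2 = -1.

Hence the Betti numbers are b_0 = 1, b_1 = 2.

b_0 = 1, b_1 = 2.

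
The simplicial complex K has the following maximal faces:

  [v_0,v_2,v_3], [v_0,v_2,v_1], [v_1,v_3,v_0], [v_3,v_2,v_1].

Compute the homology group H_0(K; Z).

Take the total order v_0 < v_1 < v_2 < v_3 on the vertex set. Then K (dimension 2) consists of the simplices:

  0-simplices (4): [v_0], [v_1], [v_2], [v_3]
  1-simplices (6): [v_0,v_1], [v_0,v_2], [v_0,v_3], [v_1,v_2], [v_1,v_3], [v_2,v_3]
  2-simplices (4): [v_0,v_1,v_2], [v_0,v_1,v_3], [v_0,v_2,v_3], [v_1,v_2,v_3]

giving chain groups C_0 ≅ Z^4, C_1 ≅ Z^6, C_2 ≅ Z^4.

∂_1: C_1 → C_0 maps an edge to its endpoints' difference, ∂[p,q] = q − p.
As a 4×6 matrix over Z this has rank 3, with invariant factors (1,1,1).

Boundary ∂_2: C_2 → C_1 sends each 2-simplex [p,q,r] to [q,r] − [p,r] + [p,q]. For instance
  ∂[v_0,v_1,v_3] = [v_1,v_3] − [v_0,v_3] + [v_0,v_1],
  ∂[v_0,v_1,v_2] = [v_1,v_2] − [v_0,v_2] + [v_0,v_1].
The resulting 6×4 matrix has rank 3, and its Smith normal form has invariant factors (1,1,1).

From H_k ≅ ker(∂_k) / im(∂_{k+1}) we obtain:

  H_0: rank C_0 − rank ∂_1 = 4 − 3 = 1, and the invariant factors of ∂_1 are all 1, so H_0 = Z.

(K is a triangulation of the 2-sphere S^2.)

H_0 ≅ Z.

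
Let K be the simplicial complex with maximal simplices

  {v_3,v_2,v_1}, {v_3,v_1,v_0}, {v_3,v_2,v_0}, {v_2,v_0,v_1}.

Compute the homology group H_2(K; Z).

H_2 = Z.

We work with the vertex ordering v_0 < v_1 < v_2 < v_3. The simplices of K, each written with vertices in increasing order, are:

  0-simplices (4): [v_0], [v_1], [v_2], [v_3]
  1-simplices (6): [v_0,v_1], [v_0,v_2], [v_0,v_3], [v_1,v_2], [v_1,v_3], [v_2,v_3]
  2-simplices (4): [v_0,v_1,v_2], [v_0,v_1,v_3], [v_0,v_2,v_3], [v_1,v_2,v_3]

so the chain groups are C_0 ≅ Z^4, C_1 ≅ Z^6, C_2 ≅ Z^4.

Boundary ∂_1: C_1 → C_0 is given by ∂[p,q] = [q] − [p].
As a 4×6 matrix over Z this has rank 3, with invariant factors (1,1,1).

Boundary ∂_2: C_2 → C_1 acts by ∂[p,q,r] = [q,r] − [p,r] + [p,q]. For instance
  ∂[v_0,v_1,v_3] = [v_1,v_3] − [v_0,v_3] + [v_0,v_1],
  ∂[v_1,v_2,v_3] = [v_2,v_3] − [v_1,v_3] + [v_1,v_2].
The 6×4 boundary matrix has rank 3 and Smith normal form diag(1,1,1).

Reading off H_k = ker ∂_k / im ∂_{k+1}:

  H_2: rank ker ∂_2 − rank ∂_3 = (4 − 3) − 0 = 1, and there is no ∂_3, so H_2 ≅ Z.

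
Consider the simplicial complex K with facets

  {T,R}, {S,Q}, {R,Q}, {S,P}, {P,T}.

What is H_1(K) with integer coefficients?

H_1 = Z.

K has 5 vertices, 5 edges.
rank ∂_1 = 4, rank ∂_2 = 0 ⇒ b_1 = 5 − 4 − 0 = 1. So H_1 ≅ Z.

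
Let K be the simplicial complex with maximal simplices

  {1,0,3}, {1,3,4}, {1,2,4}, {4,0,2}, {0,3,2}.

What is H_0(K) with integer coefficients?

H_0 ≅ Z.

Take the total order 0 < 1 < 2 < 3 < 4 on the vertex set. Then K (dimension 2) consists of the simplices:

  0-simplices (5): [0], [1], [2], [3], [4]
  1-simplices (10): [0,1], [0,2], [0,3], [0,4], [1,2], [1,3], [1,4], [2,3], [2,4], [3,4]
  2-simplices (5): [0,1,3], [0,2,3], [0,2,4], [1,2,4], [1,3,4]

giving chain groups C_0 ≅ Z^5, C_1 ≅ Z^10, C_2 ≅ Z^5.

Boundary ∂_1: C_1 → C_0 is given by ∂[p,q] = [q] − [p]. For instance
  ∂[0,2] = [2] − [0].
As a 5×10 matrix over Z this has rank 4, with invariant factors (1,1,1,1).

Boundary ∂_2: C_2 → C_1 sends each 2-simplex [p,q,r] to [q,r] − [p,r] + [p,q]. For instance
  ∂[1,3,4] = [3,4] − [1,4] + [1,3],
  ∂[1,2,4] = [2,4] − [1,4] + [1,2].
As a 10×5 matrix over Z this has rank 5, with invariant factors (1,1,1,1,1).

From H_k ≅ ker(∂_k) / im(∂_{k+1}) we obtain:

  H_0: rank C_0 − rank ∂_1 = 5 − 4 = 1, and the invariant factors of ∂_1 are all 1, so H_0 = Z.

(K is a triangulation of the Möbius band.)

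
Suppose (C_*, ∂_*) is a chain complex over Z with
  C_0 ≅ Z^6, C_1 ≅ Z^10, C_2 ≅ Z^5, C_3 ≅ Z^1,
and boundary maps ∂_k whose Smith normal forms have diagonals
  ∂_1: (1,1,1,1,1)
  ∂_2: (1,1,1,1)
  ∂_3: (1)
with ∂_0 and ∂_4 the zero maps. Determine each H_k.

H_0 ≅ Z,  H_1 ≅ Z,  H_2 = 0,  H_3 = 0.

H_0: b_0 = 6 − 0 − 5 = 1; torsion from ∂_1 factors > 1: none. So H_0 ≅ Z.
H_1: b_1 = 10 − 5 − 4 = 1; torsion from ∂_2 factors > 1: none. So H_1 ≅ Z.
H_2: b_2 = 5 − 4 − 1 = 0; torsion from ∂_3 factors > 1: none. So H_2 ≅ 0.
H_3: b_3 = 1 − 1 − 0 = 0; torsion from ∂_4 factors > 1: none. So H_3 ≅ 0.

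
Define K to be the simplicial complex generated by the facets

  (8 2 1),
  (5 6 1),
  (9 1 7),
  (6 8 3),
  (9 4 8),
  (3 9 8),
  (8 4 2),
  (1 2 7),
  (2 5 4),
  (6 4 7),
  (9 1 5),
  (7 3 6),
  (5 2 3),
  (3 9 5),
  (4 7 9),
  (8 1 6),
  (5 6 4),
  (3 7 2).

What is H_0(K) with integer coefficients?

K has 9 vertices, 27 edges, 18 triangles.
rank ∂_0 = 0, rank ∂_1 = 8 ⇒ b_0 = 9 − 0 − 8 = 1; all invariant factors of ∂_1 are 1 so no torsion. So H_0 = Z.

H_0 = Z.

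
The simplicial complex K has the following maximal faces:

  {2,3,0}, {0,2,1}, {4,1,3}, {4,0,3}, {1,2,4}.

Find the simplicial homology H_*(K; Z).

H_0 = Z,  H_1 = Z,  H_2 = 0.

Order the vertices as 0 < 1 < 2 < 3 < 4. Listing each simplex with vertices in this order, K has dimension 2 with simplices:

  0-simplices (5): [0], [1], [2], [3], [4]
  1-simplices (10): [0,1], [0,2], [0,3], [0,4], [1,2], [1,3], [1,4], [2,3], [2,4], [3,4]
  2-simplices (5): [0,1,2], [0,2,3], [0,3,4], [1,2,4], [1,3,4]

Hence C_0 ≅ Z^5, C_1 ≅ Z^10, C_2 ≅ Z^5.

Boundary ∂_1: C_1 → C_0 maps an edge to its endpoints' difference, ∂[p,q] = q − p.
The 5×10 boundary matrix has rank 4 and Smith normal form diag(1,1,1,1).

The boundary map ∂_2: C_2 → C_1 sends each 2-simplex [p,q,r] to [q,r] − [p,r] + [p,q]. For instance
  ∂[1,3,4] = [3,4] − [1,4] + [1,3],
  ∂[0,2,3] = [2,3] − [0,3] + [0,2].
The 10×5 boundary matrix has rank 5 and Smith normal form diag(1,1,1,1,1).

Reading off H_k = ker ∂_k / im ∂_{k+1}:

  H_0: rank C_0 − rank ∂_1 = 5 − 4 = 1, and the invariant factors of ∂_1 are all 1, so H_0 ≅ Z.
  H_1: rank ker ∂_1 − rank ∂_2 = (10 − 4) − 5 = 1, and the invariant factors of ∂_2 are all 1, so H_1 ≅ Z.
  H_2: rank ker ∂_2 − rank ∂_3 = (5 − 5) − 0 = 0, and there is no ∂_3, so H_2 ≅ 0.

(K is a triangulation of the Möbius band.)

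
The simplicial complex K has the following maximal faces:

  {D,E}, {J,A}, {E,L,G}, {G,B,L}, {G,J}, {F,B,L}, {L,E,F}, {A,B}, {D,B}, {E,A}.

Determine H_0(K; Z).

Take the total order A < B < D < E < F < G < J < L on the vertex set. Then K (dimension 2) consists of the simplices:

  0-simplices (8): A, B, D, E, F, G, J, L
  1-simplices (14): AB, AE, AJ, BD, BF, BG, BL, DE, EF, EG, EL, FL, GJ, GL
  2-simplices (4): BFL, BGL, EFL, EGL

giving chain groups C_0 ≅ Z^8, C_1 ≅ Z^14, C_2 ≅ Z^4.

Boundary ∂_1: C_1 → C_0 sends each edge [p,q] (with p < q) to q − p. For instance
  ∂BF = F − B.
The 8×14 boundary matrix has rank 7 and Smith normal form diag(1,1,1,1,1,1,1).

Boundary ∂_2: C_2 → C_1 sends each 2-simplex [p,q,r] to [q,r] − [p,r] + [p,q]. For instance
  ∂EFL = FL − EL + EF,
  ∂BFL = FL − BL + BF.
The resulting 14×4 matrix has rank 4, and its Smith normal form has invariant factors (1,1,1,1).

Now H_k = ker ∂_k / im ∂_{k+1}, so:

  H_0: rank C_0 − rank ∂_1 = 8 − 7 = 1, and the invariant factors of ∂_1 are all 1, so H_0 ≅ Z.

H_0 ≅ Z.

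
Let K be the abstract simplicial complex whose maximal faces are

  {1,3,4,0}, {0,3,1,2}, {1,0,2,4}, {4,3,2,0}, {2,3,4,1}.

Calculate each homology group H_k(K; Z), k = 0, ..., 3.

H_0 = Z,  H_1 = 0,  H_2 = 0,  H_3 = Z.

We work with the vertex ordering 0 < 1 < 2 < 3 < 4. The simplices of K, each written with vertices in increasing order, are:

  0-simplices (5): [0], [1], [2], [3], [4]
  1-simplices (10): [0,1], [0,2], [0,3], [0,4], [1,2], [1,3], [1,4], [2,3], [2,4], [3,4]
  2-simplices (10): [0,1,2], [0,1,3], [0,1,4], [0,2,3], [0,2,4], [0,3,4], [1,2,3], [1,2,4], [1,3,4], [2,3,4]
  3-simplices (5): [0,1,2,3], [0,1,2,4], [0,1,3,4], [0,2,3,4], [1,2,3,4]

so the chain groups are C_0 ≅ Z^5, C_1 ≅ Z^10, C_2 ≅ Z^10, C_3 ≅ Z^5.

Boundary ∂_1: C_1 → C_0 is given by ∂[p,q] = [q] − [p]. For instance
  ∂[0,4] = [4] − [0].
As a 5×10 matrix over Z this has rank 4, with invariant factors (1,1,1,1).

Boundary ∂_2: C_2 → C_1 maps a triangle to the signed sum of its edges. For instance
  ∂[1,2,3] = [2,3] − [1,3] + [1,2],
  ∂[0,1,3] = [1,3] − [0,3] + [0,1].
The resulting 10×10 matrix has rank 6, and its Smith normal form has invariant factors (1,1,1,1,1,1).

The boundary map ∂_3: C_3 → C_2 sends each 3-simplex σ to the alternating sum Σ_i (−1)^i (σ with its i-th vertex removed). For instance
  ∂[0,1,3,4] = [1,3,4] − [0,3,4] + [0,1,4] − [0,1,3],
  ∂[0,1,2,3] = [1,2,3] − [0,2,3] + [0,1,3] − [0,1,2].
This gives a 10×5 integer matrix of rank 4; reducing to Smith normal form yields diagonal entries (1,1,1,1).

Computing H_k = (kernel of ∂_k) / (image of ∂_{k+1}):

  H_0: rank C_0 − rank ∂_1 = 5 − 4 = 1, and the invariant factors of ∂_1 are all 1, so H_0 = Z.
  H_1: rank ker ∂_1 − rank ∂_2 = (10 − 4) − 6 = 0, and the invariant factors of ∂_2 are all 1, so H_1 = 0.
  H_2: rank ker ∂_2 − rank ∂_3 = (10 − 6) − 4 = 0, and the invariant factors of ∂_3 are all 1, so H_2 = 0.
  H_3: rank ker ∂_3 − rank ∂_4 = (5 − 4) − 0 = 1, and there is no ∂_4, so H_3 = Z.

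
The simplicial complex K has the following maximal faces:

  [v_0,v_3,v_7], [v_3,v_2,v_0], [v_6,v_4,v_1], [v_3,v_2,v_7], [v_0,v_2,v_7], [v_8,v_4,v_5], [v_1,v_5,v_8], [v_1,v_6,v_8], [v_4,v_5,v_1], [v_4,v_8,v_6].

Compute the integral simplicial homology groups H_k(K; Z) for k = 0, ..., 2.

Order the vertices as v_0 < v_1 < v_2 < v_3 < v_4 < v_5 < v_6 < v_7 < v_8. Listing each simplex with vertices in this order, K has dimension 2 with simplices:

  0-simplices (9): [v_0], [v_1], [v_2], [v_3], [v_4], [v_5], [v_6], [v_7], [v_8]
  1-simplices (15): (15 of them)
  2-simplices (10): [v_0,v_2,v_3], [v_0,v_2,v_7], [v_0,v_3,v_7], [v_1,v_4,v_5], [v_1,v_4,v_6], [v_1,v_5,v_8], [v_1,v_6,v_8], [v_2,v_3,v_7], [v_4,v_5,v_8], [v_4,v_6,v_8]

so the chain groups are C_0 ≅ Z^9, C_1 ≅ Z^15, C_2 ≅ Z^10.

∂_1: C_1 → C_0 is given by ∂[p,q] = [q] − [p]. For instance
  ∂[v_1,v_4] = [v_4] − [v_1].
This gives a 9×15 integer matrix of rank 7; reducing to Smith normal form yields diagonal entries (1,1,1,1,1,1,1).

∂_2: C_2 → C_1 maps a triangle to the signed sum of its edges. For instance
  ∂[v_4,v_5,v_8] = [v_5,v_8] − [v_4,v_8] + [v_4,v_5],
  ∂[v_4,v_6,v_8] = [v_6,v_8] − [v_4,v_8] + [v_4,v_6].
As a 15×10 matrix over Z this has rank 8, with invariant factors (1,1,1,1,1,1,1,1).

Now H_k = ker ∂_k / im ∂_{k+1}, so:

  H_0: rank C_0 − rank ∂_1 = 9 − 7 = 2, and the invariant factors of ∂_1 are all 1, so H_0 ≅ Z^2.
  H_1: rank ker ∂_1 − rank ∂_2 = (15 − 7) − 8 = 0, and the invariant factors of ∂_2 are all 1, so H_1 ≅ 0.
  H_2: rank ker ∂_2 − rank ∂_3 = (10 − 8) − 0 = 2, and there is no ∂_3, so H_2 ≅ Z^2.

As a check, the Euler characteristic is 9 − 15 + 10 = 4, which agrees with 2 − 0 + 2 = 4.

H_0 = Z^2,  H_1 = 0,  H_2 = Z^2.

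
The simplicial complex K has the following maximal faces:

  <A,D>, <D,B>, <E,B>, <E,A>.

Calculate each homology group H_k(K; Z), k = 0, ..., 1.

H_0 = Z,  H_1 = Z.

Order the vertices as A < B < D < E. Listing each simplex with vertices in this order, K has dimension 1 with simplices:

  0-simplices (4): A, B, D, E
  1-simplices (4): AD, AE, BD, BE

Hence C_0 ≅ Z^4, C_1 ≅ Z^4.

The boundary map ∂_1: C_1 → C_0 sends each edge [p,q] (with p < q) to q − p.
The 4×4 boundary matrix has rank 3 and Smith normal form diag(1,1,1).

Computing H_k = (kernel of ∂_k) / (image of ∂_{k+1}):

  H_0: rank C_0 − rank ∂_1 = 4 − 3 = 1, and the invariant factors of ∂_1 are all 1, so H_0 ≅ Z.
  H_1: rank ker ∂_1 − rank ∂_2 = (4 − 3) − 0 = 1, and there is no ∂_2, so H_1 ≅ Z.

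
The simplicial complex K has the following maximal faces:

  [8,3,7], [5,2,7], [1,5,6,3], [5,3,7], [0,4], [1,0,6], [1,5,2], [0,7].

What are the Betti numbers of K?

b_0 = 1, b_1 = 1, b_2 = 0, b_3 = 0.

K has 9 vertices, 17 edges, 9 triangles, 1 3-simplex.
rank ∂_0 = 0, rank ∂_1 = 8 ⇒ b_0 = 9 − 0 − 8 = 1; all invariant factors of ∂_1 are 1 so no torsion. So H_0 ≅ Z.
rank ∂_1 = 8, rank ∂_2 = 8 ⇒ b_1 = 17 − 8 − 8 = 1; all invariant factors of ∂_2 are 1 so no torsion. So H_1 ≅ Z.
rank ∂_2 = 8, rank ∂_3 = 1 ⇒ b_2 = 9 − 8 − 1 = 0; all invariant factors of ∂_3 are 1 so no torsion. So H_2 ≅ 0.
rank ∂_3 = 1, rank ∂_4 = 0 ⇒ b_3 = 1 − 1 − 0 = 0. So H_3 ≅ 0.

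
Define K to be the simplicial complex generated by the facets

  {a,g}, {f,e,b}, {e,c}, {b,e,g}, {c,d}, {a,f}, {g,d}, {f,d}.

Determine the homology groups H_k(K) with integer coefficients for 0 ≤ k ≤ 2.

H_0 = Z,  H_1 = Z^3,  H_2 = 0.

Take the total order a < b < c < d < e < f < g on the vertex set. Then K (dimension 2) consists of the simplices:

  0-simplices (7): a, b, c, d, e, f, g
  1-simplices (11): af, ag, be, bf, bg, cd, ce, df, dg, ef, eg
  2-simplices (2): bef, beg

giving chain groups C_0 ≅ Z^7, C_1 ≅ Z^11, C_2 ≅ Z^2.

Boundary ∂_1: C_1 → C_0 is given by ∂[p,q] = [q] − [p]. For instance
  ∂be = e − b.
The 7×11 boundary matrix has rank 6 and Smith normal form diag(1,1,1,1,1,1).

∂_2: C_2 → C_1 sends each 2-simplex [p,q,r] to [q,r] − [p,r] + [p,q]. For instance
  ∂bef = ef − bf + be,
  ∂beg = eg − bg + be.
As a 11×2 matrix over Z this has rank 2, with invariant factors (1,1).

Computing H_k = (kernel of ∂_k) / (image of ∂_{k+1}):

  H_0: rank C_0 − rank ∂_1 = 7 − 6 = 1, and the invariant factors of ∂_1 are all 1, so H_0 = Z.
  H_1: rank ker ∂_1 − rank ∂_2 = (11 − 6) − 2 = 3, and the invariant factors of ∂_2 are all 1, so H_1 = Z^3.
  H_2: rank ker ∂_2 − rank ∂_3 = (2 − 2) − 0 = 0, and there is no ∂_3, so H_2 = 0.

As a check, the Euler characteristic is 7 − 11 + 2 = -2, which agrees with 1 − 3 + 0 = -2.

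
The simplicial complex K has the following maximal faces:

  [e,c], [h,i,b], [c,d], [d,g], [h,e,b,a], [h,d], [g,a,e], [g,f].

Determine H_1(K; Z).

H_1 = Z^2.

Take the total order a < b < c < d < e < f < g < h < i on the vertex set. Then K (dimension 3) consists of the simplices:

  0-simplices (9): a, b, c, d, e, f, g, h, i
  1-simplices (15): ab, ae, ag, ah, be, bh, bi, cd, ce, dg, dh, eg, eh, fg, hi
  2-simplices (6): abe, abh, aeg, aeh, beh, bhi
  3-simplices (1): abeh

giving chain groups C_0 ≅ Z^9, C_1 ≅ Z^15, C_2 ≅ Z^6, C_3 ≅ Z^1.

∂_1: C_1 → C_0 is given by ∂[p,q] = [q] − [p]. For instance
  ∂bh = h − b.
The 9×15 boundary matrix has rank 8 and Smith normal form diag(1,1,1,1,1,1,1,1).

∂_2: C_2 → C_1 acts by ∂[p,q,r] = [q,r] − [p,r] + [p,q]. For instance
  ∂bhi = hi − bi + bh,
  ∂abh = bh − ah + ab.
The resulting 15×6 matrix has rank 5, and its Smith normal form has invariant factors (1,1,1,1,1).

Boundary ∂_3: C_3 → C_2 sends each 3-simplex σ to the alternating sum Σ_i (−1)^i (σ with its i-th vertex removed). For instance
  ∂abeh = beh − aeh + abh − abe.
This gives a 6×1 integer matrix of rank 1; reducing to Smith normal form yields diagonal entries (1).

Now H_k = ker ∂_k / im ∂_{k+1}, so:

  H_1: rank ker ∂_1 − rank ∂_2 = (15 − 8) − 5 = 2, and the invariant factors of ∂_2 are all 1, so H_1 = Z^2.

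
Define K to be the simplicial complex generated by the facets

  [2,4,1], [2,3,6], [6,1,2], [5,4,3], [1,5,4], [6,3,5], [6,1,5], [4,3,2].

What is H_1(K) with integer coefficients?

H_1 = 0.

Order the vertices as 1 < 2 < 3 < 4 < 5 < 6. Listing each simplex with vertices in this order, K has dimension 2 with simplices:

  0-simplices (6): [1], [2], [3], [4], [5], [6]
  1-simplices (12): [1,2], [1,4], [1,5], [1,6], [2,3], [2,4], [2,6], [3,4], [3,5], [3,6], [4,5], [5,6]
  2-simplices (8): [1,2,4], [1,2,6], [1,4,5], [1,5,6], [2,3,4], [2,3,6], [3,4,5], [3,5,6]

giving chain groups C_0 ≅ Z^6, C_1 ≅ Z^12, C_2 ≅ Z^8.

Boundary ∂_1: C_1 → C_0 maps an edge to its endpoints' difference, ∂[p,q] = q − p.
The 6×12 boundary matrix has rank 5 and Smith normal form diag(1,1,1,1,1).

The boundary map ∂_2: C_2 → C_1 sends each 2-simplex [p,q,r] to [q,r] − [p,r] + [p,q]. For instance
  ∂[2,3,4] = [3,4] − [2,4] + [2,3],
  ∂[2,3,6] = [3,6] − [2,6] + [2,3].
The 12×8 boundary matrix has rank 7 and Smith normal form diag(1,1,1,1,1,1,1).

From H_k ≅ ker(∂_k) / im(∂_{k+1}) we obtain:

  H_1: rank ker ∂_1 − rank ∂_2 = (12 − 5) − 7 = 0, and the invariant factors of ∂_2 are all 1, so H_1 ≅ 0.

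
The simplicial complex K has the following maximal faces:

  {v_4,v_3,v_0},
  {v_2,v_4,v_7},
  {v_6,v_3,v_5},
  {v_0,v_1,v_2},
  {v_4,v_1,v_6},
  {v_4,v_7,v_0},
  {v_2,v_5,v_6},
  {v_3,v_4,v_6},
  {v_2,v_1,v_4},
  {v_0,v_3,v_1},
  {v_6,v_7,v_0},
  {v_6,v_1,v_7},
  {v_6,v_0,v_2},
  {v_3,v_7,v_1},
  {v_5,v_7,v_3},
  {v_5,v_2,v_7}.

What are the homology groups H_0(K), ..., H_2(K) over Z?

H_0 = Z,  H_1 = Z^2,  H_2 = Z.

Take the total order v_0 < v_1 < v_2 < v_3 < v_4 < v_5 < v_6 < v_7 on the vertex set. Then K (dimension 2) consists of the simplices:

  0-simplices (8): [v_0], [v_1], [v_2], [v_3], [v_4], [v_5], [v_6], [v_7]
  1-simplices (24): (24 of them)
  2-simplices (16): (16 of them)

giving chain groups C_0 ≅ Z^8, C_1 ≅ Z^24, C_2 ≅ Z^16.

Boundary ∂_1: C_1 → C_0 is given by ∂[p,q] = [q] − [p].
The resulting 8×24 matrix has rank 7, and its Smith normal form has invariant factors (1,1,1,1,1,1,1).

The boundary map ∂_2: C_2 → C_1 sends each 2-simplex [p,q,r] to [q,r] − [p,r] + [p,q]. For instance
  ∂[v_1,v_3,v_7] = [v_3,v_7] − [v_1,v_7] + [v_1,v_3],
  ∂[v_0,v_3,v_4] = [v_3,v_4] − [v_0,v_4] + [v_0,v_3].
The resulting 24×16 matrix has rank 15, and its Smith normal form has invariant factors (1,1,1,1,1,1,1,1,1,1,1,1,1,1,1).

From H_k ≅ ker(∂_k) / im(∂_{k+1}) we obtain:

  H_0: rank C_0 − rank ∂_1 = 8 − 7 = 1, and the invariant factors of ∂_1 are all 1, so H_0 ≅ Z.
  H_1: rank ker ∂_1 − rank ∂_2 = (24 − 7) − 15 = 2, and the invariant factors of ∂_2 are all 1, so H_1 ≅ Z^2.
  H_2: rank ker ∂_2 − rank ∂_3 = (16 − 15) − 0 = 1, and there is no ∂_3, so H_2 ≅ Z.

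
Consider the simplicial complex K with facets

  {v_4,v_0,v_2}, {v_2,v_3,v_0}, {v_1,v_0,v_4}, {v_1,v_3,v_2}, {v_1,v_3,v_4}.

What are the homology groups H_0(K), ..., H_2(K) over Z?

H_0 ≅ Z,  H_1 ≅ Z,  H_2 = 0.

K has 5 vertices, 10 edges, 5 triangles.
rank ∂_0 = 0, rank ∂_1 = 4 ⇒ b_0 = 5 − 0 − 4 = 1; all invariant factors of ∂_1 are 1 so no torsion. So H_0 = Z.
rank ∂_1 = 4, rank ∂_2 = 5 ⇒ b_1 = 10 − 4 − 5 = 1; all invariant factors of ∂_2 are 1 so no torsion. So H_1 = Z.
rank ∂_2 = 5, rank ∂_3 = 0 ⇒ b_2 = 5 − 5 − 0 = 0. So H_2 = 0.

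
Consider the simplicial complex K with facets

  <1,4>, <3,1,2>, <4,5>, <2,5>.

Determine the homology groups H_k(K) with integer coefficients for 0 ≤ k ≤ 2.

We work with the vertex ordering 1 < 2 < 3 < 4 < 5. The simplices of K, each written with vertices in increasing order, are:

  0-simplices (5): [1], [2], [3], [4], [5]
  1-simplices (6): [1,2], [1,3], [1,4], [2,3], [2,5], [4,5]
  2-simplices (1): [1,2,3]

giving chain groups C_0 ≅ Z^5, C_1 ≅ Z^6, C_2 ≅ Z^1.

The boundary map ∂_1: C_1 → C_0 sends each edge [p,q] (with p < q) to q − p.
As a 5×6 matrix over Z this has rank 4, with invariant factors (1,1,1,1).

∂_2: C_2 → C_1 sends each 2-simplex [p,q,r] to [q,r] − [p,r] + [p,q]. For instance
  ∂[1,2,3] = [2,3] − [1,3] + [1,2].
As a 6×1 matrix over Z this has rank 1, with invariant factors (1).

Computing H_k = (kernel of ∂_k) / (image of ∂_{k+1}):

  H_0: rank C_0 − rank ∂_1 = 5 − 4 = 1, and the invariant factors of ∂_1 are all 1, so H_0 ≅ Z.
  H_1: rank ker ∂_1 − rank ∂_2 = (6 − 4) − 1 = 1, and the invariant factors of ∂_2 are all 1, so H_1 ≅ Z.
  H_2: rank ker ∂_2 − rank ∂_3 = (1 − 1) − 0 = 0, and there is no ∂_3, so H_2 ≅ 0.

H_0 = Z,  H_1 = Z,  H_2 = 0.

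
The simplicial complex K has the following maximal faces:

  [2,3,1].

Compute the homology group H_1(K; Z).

Order the vertices as 1 < 2 < 3. Listing each simplex with vertices in this order, K has dimension 2 with simplices:

  0-simplices (3): [1], [2], [3]
  1-simplices (3): [1,2], [1,3], [2,3]
  2-simplices (1): [1,2,3]

giving chain groups C_0 ≅ Z^3, C_1 ≅ Z^3, C_2 ≅ Z^1.

The boundary map ∂_1: C_1 → C_0 maps an edge to its endpoints' difference, ∂[p,q] = q − p. For instance
  ∂[1,3] = [3] − [1].
The 3×3 boundary matrix has rank 2 and Smith normal form diag(1,1).

The boundary map ∂_2: C_2 → C_1 acts by ∂[p,q,r] = [q,r] − [p,r] + [p,q]. For instance
  ∂[1,2,3] = [2,3] − [1,3] + [1,2].
The 3×1 boundary matrix has rank 1 and Smith normal form diag(1).

From H_k ≅ ker(∂_k) / im(∂_{k+1}) we obtain:

  H_1: rank ker ∂_1 − rank ∂_2 = (3 − 2) − 1 = 0, and the invariant factors of ∂_2 are all 1, so H_1 = 0.

(K is a triangulation of the 2-simplex.)

H_1 = 0.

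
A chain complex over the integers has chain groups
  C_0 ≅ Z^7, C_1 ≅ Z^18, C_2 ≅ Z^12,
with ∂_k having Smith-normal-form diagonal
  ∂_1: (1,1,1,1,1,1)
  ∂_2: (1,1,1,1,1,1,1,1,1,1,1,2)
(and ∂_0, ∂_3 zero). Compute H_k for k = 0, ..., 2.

H_0: b_0 = 7 − 0 − 6 = 1; torsion from ∂_1 factors > 1: none. So H_0 ≅ Z.
H_1: b_1 = 18 − 6 − 12 = 0; torsion from ∂_2 factors > 1: [2]. So H_1 ≅ Z/2Z.
H_2: b_2 = 12 − 12 − 0 = 0; torsion from ∂_3 factors > 1: none. So H_2 ≅ 0.

H_0 ≅ Z,  H_1 ≅ Z/2Z,  H_2 = 0.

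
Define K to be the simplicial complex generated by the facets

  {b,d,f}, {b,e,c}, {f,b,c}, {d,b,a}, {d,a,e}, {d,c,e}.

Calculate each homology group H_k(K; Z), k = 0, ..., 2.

Take the total order a < b < c < d < e < f on the vertex set. Then K (dimension 2) consists of the simplices:

  0-simplices (6): a, b, c, d, e, f
  1-simplices (12): ab, ad, ae, bc, bd, be, bf, cd, ce, cf, de, df
  2-simplices (6): abd, ade, bce, bcf, bdf, cde

so the chain groups are C_0 ≅ Z^6, C_1 ≅ Z^12, C_2 ≅ Z^6.

The boundary map ∂_1: C_1 → C_0 is given by ∂[p,q] = [q] − [p].
The 6×12 boundary matrix has rank 5 and Smith normal form diag(1,1,1,1,1).

The boundary map ∂_2: C_2 → C_1 sends each 2-simplex [p,q,r] to [q,r] − [p,r] + [p,q]. For instance
  ∂bcf = cf − bf + bc,
  ∂abd = bd − ad + ab.
The 12×6 boundary matrix has rank 6 and Smith normal form diag(1,1,1,1,1,1).

Reading off H_k = ker ∂_k / im ∂_{k+1}:

  H_0: rank C_0 − rank ∂_1 = 6 − 5 = 1, and the invariant factors of ∂_1 are all 1, so H_0 ≅ Z.
  H_1: rank ker ∂_1 − rank ∂_2 = (12 − 5) − 6 = 1, and the invariant factors of ∂_2 are all 1, so H_1 ≅ Z.
  H_2: rank ker ∂_2 − rank ∂_3 = (6 − 6) − 0 = 0, and there is no ∂_3, so H_2 ≅ 0.

As a check, the Euler characteristic is 6 − 12 + 6 = 0, which agrees with 1 − 1 + 0 = 0.
(K is a triangulation of the cylinder S^1 x I.)

H_0 ≅ Z,  H_1 ≅ Z,  H_2 = 0.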